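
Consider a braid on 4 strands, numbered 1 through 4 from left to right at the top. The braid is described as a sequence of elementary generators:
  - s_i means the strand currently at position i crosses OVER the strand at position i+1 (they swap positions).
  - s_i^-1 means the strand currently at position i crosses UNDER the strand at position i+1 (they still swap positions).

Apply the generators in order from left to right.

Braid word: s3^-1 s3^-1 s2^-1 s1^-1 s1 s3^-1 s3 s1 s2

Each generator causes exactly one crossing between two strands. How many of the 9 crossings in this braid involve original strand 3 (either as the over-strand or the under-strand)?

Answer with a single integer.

Answer: 6

Derivation:
Gen 1: crossing 3x4. Involves strand 3? yes. Count so far: 1
Gen 2: crossing 4x3. Involves strand 3? yes. Count so far: 2
Gen 3: crossing 2x3. Involves strand 3? yes. Count so far: 3
Gen 4: crossing 1x3. Involves strand 3? yes. Count so far: 4
Gen 5: crossing 3x1. Involves strand 3? yes. Count so far: 5
Gen 6: crossing 2x4. Involves strand 3? no. Count so far: 5
Gen 7: crossing 4x2. Involves strand 3? no. Count so far: 5
Gen 8: crossing 1x3. Involves strand 3? yes. Count so far: 6
Gen 9: crossing 1x2. Involves strand 3? no. Count so far: 6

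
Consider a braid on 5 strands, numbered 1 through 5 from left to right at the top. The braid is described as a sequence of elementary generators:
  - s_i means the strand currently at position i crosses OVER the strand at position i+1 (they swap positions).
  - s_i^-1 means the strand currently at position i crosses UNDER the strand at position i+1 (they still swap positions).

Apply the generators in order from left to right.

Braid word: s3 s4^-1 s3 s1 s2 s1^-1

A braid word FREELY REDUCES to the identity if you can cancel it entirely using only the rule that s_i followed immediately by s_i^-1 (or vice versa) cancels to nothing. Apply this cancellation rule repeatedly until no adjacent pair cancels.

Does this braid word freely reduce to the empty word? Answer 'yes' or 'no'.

Gen 1 (s3): push. Stack: [s3]
Gen 2 (s4^-1): push. Stack: [s3 s4^-1]
Gen 3 (s3): push. Stack: [s3 s4^-1 s3]
Gen 4 (s1): push. Stack: [s3 s4^-1 s3 s1]
Gen 5 (s2): push. Stack: [s3 s4^-1 s3 s1 s2]
Gen 6 (s1^-1): push. Stack: [s3 s4^-1 s3 s1 s2 s1^-1]
Reduced word: s3 s4^-1 s3 s1 s2 s1^-1

Answer: no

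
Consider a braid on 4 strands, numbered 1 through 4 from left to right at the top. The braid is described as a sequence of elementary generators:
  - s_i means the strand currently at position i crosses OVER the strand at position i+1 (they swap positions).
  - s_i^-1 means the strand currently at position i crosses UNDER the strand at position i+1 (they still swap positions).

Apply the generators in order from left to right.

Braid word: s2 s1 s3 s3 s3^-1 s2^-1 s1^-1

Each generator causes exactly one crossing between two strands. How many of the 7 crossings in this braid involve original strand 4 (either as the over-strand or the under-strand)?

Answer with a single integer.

Gen 1: crossing 2x3. Involves strand 4? no. Count so far: 0
Gen 2: crossing 1x3. Involves strand 4? no. Count so far: 0
Gen 3: crossing 2x4. Involves strand 4? yes. Count so far: 1
Gen 4: crossing 4x2. Involves strand 4? yes. Count so far: 2
Gen 5: crossing 2x4. Involves strand 4? yes. Count so far: 3
Gen 6: crossing 1x4. Involves strand 4? yes. Count so far: 4
Gen 7: crossing 3x4. Involves strand 4? yes. Count so far: 5

Answer: 5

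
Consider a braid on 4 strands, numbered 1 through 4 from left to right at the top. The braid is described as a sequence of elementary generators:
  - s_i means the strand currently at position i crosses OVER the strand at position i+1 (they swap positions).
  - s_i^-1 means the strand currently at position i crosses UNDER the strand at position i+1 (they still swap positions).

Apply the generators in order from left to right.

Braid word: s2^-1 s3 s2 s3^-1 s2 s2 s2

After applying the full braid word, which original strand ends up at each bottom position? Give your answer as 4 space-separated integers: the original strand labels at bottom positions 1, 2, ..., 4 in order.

Answer: 1 2 4 3

Derivation:
Gen 1 (s2^-1): strand 2 crosses under strand 3. Perm now: [1 3 2 4]
Gen 2 (s3): strand 2 crosses over strand 4. Perm now: [1 3 4 2]
Gen 3 (s2): strand 3 crosses over strand 4. Perm now: [1 4 3 2]
Gen 4 (s3^-1): strand 3 crosses under strand 2. Perm now: [1 4 2 3]
Gen 5 (s2): strand 4 crosses over strand 2. Perm now: [1 2 4 3]
Gen 6 (s2): strand 2 crosses over strand 4. Perm now: [1 4 2 3]
Gen 7 (s2): strand 4 crosses over strand 2. Perm now: [1 2 4 3]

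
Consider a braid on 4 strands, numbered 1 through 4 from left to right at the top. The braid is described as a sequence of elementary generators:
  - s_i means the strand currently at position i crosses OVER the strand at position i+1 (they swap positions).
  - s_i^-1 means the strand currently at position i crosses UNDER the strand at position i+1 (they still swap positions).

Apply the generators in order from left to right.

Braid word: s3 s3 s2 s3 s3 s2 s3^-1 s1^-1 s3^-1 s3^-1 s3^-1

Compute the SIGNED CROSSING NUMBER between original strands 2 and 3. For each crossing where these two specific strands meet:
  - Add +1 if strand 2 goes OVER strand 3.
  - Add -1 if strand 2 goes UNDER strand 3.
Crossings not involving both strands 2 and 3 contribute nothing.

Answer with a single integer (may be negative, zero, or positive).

Gen 1: crossing 3x4. Both 2&3? no. Sum: 0
Gen 2: crossing 4x3. Both 2&3? no. Sum: 0
Gen 3: 2 over 3. Both 2&3? yes. Contrib: +1. Sum: 1
Gen 4: crossing 2x4. Both 2&3? no. Sum: 1
Gen 5: crossing 4x2. Both 2&3? no. Sum: 1
Gen 6: 3 over 2. Both 2&3? yes. Contrib: -1. Sum: 0
Gen 7: crossing 3x4. Both 2&3? no. Sum: 0
Gen 8: crossing 1x2. Both 2&3? no. Sum: 0
Gen 9: crossing 4x3. Both 2&3? no. Sum: 0
Gen 10: crossing 3x4. Both 2&3? no. Sum: 0
Gen 11: crossing 4x3. Both 2&3? no. Sum: 0

Answer: 0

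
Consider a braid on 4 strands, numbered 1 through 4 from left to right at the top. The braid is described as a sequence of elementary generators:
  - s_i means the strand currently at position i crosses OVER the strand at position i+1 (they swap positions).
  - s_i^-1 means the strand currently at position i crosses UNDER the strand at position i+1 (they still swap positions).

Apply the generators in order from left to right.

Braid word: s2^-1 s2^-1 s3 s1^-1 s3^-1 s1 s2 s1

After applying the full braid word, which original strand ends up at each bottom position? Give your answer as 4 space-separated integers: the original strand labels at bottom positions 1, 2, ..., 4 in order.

Answer: 3 1 2 4

Derivation:
Gen 1 (s2^-1): strand 2 crosses under strand 3. Perm now: [1 3 2 4]
Gen 2 (s2^-1): strand 3 crosses under strand 2. Perm now: [1 2 3 4]
Gen 3 (s3): strand 3 crosses over strand 4. Perm now: [1 2 4 3]
Gen 4 (s1^-1): strand 1 crosses under strand 2. Perm now: [2 1 4 3]
Gen 5 (s3^-1): strand 4 crosses under strand 3. Perm now: [2 1 3 4]
Gen 6 (s1): strand 2 crosses over strand 1. Perm now: [1 2 3 4]
Gen 7 (s2): strand 2 crosses over strand 3. Perm now: [1 3 2 4]
Gen 8 (s1): strand 1 crosses over strand 3. Perm now: [3 1 2 4]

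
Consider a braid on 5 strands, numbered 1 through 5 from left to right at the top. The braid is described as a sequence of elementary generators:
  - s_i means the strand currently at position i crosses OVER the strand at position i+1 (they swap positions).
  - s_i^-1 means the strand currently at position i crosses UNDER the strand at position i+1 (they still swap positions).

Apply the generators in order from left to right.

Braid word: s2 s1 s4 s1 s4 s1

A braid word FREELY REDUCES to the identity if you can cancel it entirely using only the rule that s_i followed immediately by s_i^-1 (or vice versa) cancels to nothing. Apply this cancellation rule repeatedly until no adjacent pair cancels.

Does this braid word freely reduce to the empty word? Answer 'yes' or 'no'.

Answer: no

Derivation:
Gen 1 (s2): push. Stack: [s2]
Gen 2 (s1): push. Stack: [s2 s1]
Gen 3 (s4): push. Stack: [s2 s1 s4]
Gen 4 (s1): push. Stack: [s2 s1 s4 s1]
Gen 5 (s4): push. Stack: [s2 s1 s4 s1 s4]
Gen 6 (s1): push. Stack: [s2 s1 s4 s1 s4 s1]
Reduced word: s2 s1 s4 s1 s4 s1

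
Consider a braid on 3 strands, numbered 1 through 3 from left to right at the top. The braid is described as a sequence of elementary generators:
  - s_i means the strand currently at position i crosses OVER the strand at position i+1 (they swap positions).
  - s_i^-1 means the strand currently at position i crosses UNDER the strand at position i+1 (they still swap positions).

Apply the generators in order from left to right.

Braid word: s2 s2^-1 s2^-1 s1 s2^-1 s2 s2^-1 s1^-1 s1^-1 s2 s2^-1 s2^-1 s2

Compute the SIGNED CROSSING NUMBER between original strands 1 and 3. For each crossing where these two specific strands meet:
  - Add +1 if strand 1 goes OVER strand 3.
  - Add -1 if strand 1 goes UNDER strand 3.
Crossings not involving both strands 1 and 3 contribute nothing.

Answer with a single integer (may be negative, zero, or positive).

Gen 1: crossing 2x3. Both 1&3? no. Sum: 0
Gen 2: crossing 3x2. Both 1&3? no. Sum: 0
Gen 3: crossing 2x3. Both 1&3? no. Sum: 0
Gen 4: 1 over 3. Both 1&3? yes. Contrib: +1. Sum: 1
Gen 5: crossing 1x2. Both 1&3? no. Sum: 1
Gen 6: crossing 2x1. Both 1&3? no. Sum: 1
Gen 7: crossing 1x2. Both 1&3? no. Sum: 1
Gen 8: crossing 3x2. Both 1&3? no. Sum: 1
Gen 9: crossing 2x3. Both 1&3? no. Sum: 1
Gen 10: crossing 2x1. Both 1&3? no. Sum: 1
Gen 11: crossing 1x2. Both 1&3? no. Sum: 1
Gen 12: crossing 2x1. Both 1&3? no. Sum: 1
Gen 13: crossing 1x2. Both 1&3? no. Sum: 1

Answer: 1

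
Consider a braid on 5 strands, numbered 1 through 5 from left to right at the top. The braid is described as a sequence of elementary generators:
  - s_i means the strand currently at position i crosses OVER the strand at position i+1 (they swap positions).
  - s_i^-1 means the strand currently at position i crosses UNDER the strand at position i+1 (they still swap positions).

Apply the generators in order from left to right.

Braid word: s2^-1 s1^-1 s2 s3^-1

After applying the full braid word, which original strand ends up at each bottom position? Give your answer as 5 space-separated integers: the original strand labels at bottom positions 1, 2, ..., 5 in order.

Gen 1 (s2^-1): strand 2 crosses under strand 3. Perm now: [1 3 2 4 5]
Gen 2 (s1^-1): strand 1 crosses under strand 3. Perm now: [3 1 2 4 5]
Gen 3 (s2): strand 1 crosses over strand 2. Perm now: [3 2 1 4 5]
Gen 4 (s3^-1): strand 1 crosses under strand 4. Perm now: [3 2 4 1 5]

Answer: 3 2 4 1 5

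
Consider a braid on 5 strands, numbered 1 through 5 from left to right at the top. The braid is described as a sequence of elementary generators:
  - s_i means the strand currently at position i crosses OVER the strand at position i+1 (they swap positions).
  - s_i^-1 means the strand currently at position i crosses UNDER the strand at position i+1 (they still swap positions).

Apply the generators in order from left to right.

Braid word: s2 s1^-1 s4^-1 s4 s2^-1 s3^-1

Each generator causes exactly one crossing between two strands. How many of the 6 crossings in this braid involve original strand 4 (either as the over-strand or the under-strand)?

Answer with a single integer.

Answer: 3

Derivation:
Gen 1: crossing 2x3. Involves strand 4? no. Count so far: 0
Gen 2: crossing 1x3. Involves strand 4? no. Count so far: 0
Gen 3: crossing 4x5. Involves strand 4? yes. Count so far: 1
Gen 4: crossing 5x4. Involves strand 4? yes. Count so far: 2
Gen 5: crossing 1x2. Involves strand 4? no. Count so far: 2
Gen 6: crossing 1x4. Involves strand 4? yes. Count so far: 3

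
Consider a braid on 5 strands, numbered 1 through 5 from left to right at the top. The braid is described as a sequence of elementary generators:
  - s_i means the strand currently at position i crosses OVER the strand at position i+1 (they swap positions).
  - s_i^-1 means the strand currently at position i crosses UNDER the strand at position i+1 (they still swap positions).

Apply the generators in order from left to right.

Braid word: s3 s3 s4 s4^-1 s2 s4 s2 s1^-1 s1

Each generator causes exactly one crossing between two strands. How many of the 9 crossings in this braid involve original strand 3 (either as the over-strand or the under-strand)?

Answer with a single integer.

Answer: 4

Derivation:
Gen 1: crossing 3x4. Involves strand 3? yes. Count so far: 1
Gen 2: crossing 4x3. Involves strand 3? yes. Count so far: 2
Gen 3: crossing 4x5. Involves strand 3? no. Count so far: 2
Gen 4: crossing 5x4. Involves strand 3? no. Count so far: 2
Gen 5: crossing 2x3. Involves strand 3? yes. Count so far: 3
Gen 6: crossing 4x5. Involves strand 3? no. Count so far: 3
Gen 7: crossing 3x2. Involves strand 3? yes. Count so far: 4
Gen 8: crossing 1x2. Involves strand 3? no. Count so far: 4
Gen 9: crossing 2x1. Involves strand 3? no. Count so far: 4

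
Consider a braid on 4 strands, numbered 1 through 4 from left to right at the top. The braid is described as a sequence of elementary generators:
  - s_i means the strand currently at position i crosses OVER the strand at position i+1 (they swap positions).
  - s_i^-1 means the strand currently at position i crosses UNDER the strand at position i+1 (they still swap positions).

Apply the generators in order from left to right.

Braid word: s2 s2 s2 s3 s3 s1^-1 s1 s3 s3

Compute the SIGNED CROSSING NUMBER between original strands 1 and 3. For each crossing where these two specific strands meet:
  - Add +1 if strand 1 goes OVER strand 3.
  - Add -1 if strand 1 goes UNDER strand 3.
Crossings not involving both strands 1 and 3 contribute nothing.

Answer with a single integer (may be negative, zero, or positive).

Gen 1: crossing 2x3. Both 1&3? no. Sum: 0
Gen 2: crossing 3x2. Both 1&3? no. Sum: 0
Gen 3: crossing 2x3. Both 1&3? no. Sum: 0
Gen 4: crossing 2x4. Both 1&3? no. Sum: 0
Gen 5: crossing 4x2. Both 1&3? no. Sum: 0
Gen 6: 1 under 3. Both 1&3? yes. Contrib: -1. Sum: -1
Gen 7: 3 over 1. Both 1&3? yes. Contrib: -1. Sum: -2
Gen 8: crossing 2x4. Both 1&3? no. Sum: -2
Gen 9: crossing 4x2. Both 1&3? no. Sum: -2

Answer: -2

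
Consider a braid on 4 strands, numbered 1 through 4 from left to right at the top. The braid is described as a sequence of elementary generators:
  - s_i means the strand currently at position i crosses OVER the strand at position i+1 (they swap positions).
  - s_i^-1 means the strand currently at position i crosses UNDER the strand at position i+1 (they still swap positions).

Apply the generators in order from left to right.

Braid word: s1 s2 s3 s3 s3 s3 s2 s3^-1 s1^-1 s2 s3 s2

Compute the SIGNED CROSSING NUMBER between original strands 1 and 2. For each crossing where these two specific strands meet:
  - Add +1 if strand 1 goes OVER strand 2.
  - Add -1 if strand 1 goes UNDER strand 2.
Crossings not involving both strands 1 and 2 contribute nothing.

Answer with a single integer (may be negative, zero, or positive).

Answer: 2

Derivation:
Gen 1: 1 over 2. Both 1&2? yes. Contrib: +1. Sum: 1
Gen 2: crossing 1x3. Both 1&2? no. Sum: 1
Gen 3: crossing 1x4. Both 1&2? no. Sum: 1
Gen 4: crossing 4x1. Both 1&2? no. Sum: 1
Gen 5: crossing 1x4. Both 1&2? no. Sum: 1
Gen 6: crossing 4x1. Both 1&2? no. Sum: 1
Gen 7: crossing 3x1. Both 1&2? no. Sum: 1
Gen 8: crossing 3x4. Both 1&2? no. Sum: 1
Gen 9: 2 under 1. Both 1&2? yes. Contrib: +1. Sum: 2
Gen 10: crossing 2x4. Both 1&2? no. Sum: 2
Gen 11: crossing 2x3. Both 1&2? no. Sum: 2
Gen 12: crossing 4x3. Both 1&2? no. Sum: 2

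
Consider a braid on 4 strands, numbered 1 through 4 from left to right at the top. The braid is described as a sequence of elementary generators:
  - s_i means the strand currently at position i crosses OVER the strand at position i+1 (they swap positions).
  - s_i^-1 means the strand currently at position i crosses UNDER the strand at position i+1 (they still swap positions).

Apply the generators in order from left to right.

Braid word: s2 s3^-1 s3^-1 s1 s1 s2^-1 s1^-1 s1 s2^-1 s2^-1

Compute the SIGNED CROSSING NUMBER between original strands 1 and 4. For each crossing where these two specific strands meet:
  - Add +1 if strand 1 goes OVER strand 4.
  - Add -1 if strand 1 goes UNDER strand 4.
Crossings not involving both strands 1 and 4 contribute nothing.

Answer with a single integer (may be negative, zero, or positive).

Gen 1: crossing 2x3. Both 1&4? no. Sum: 0
Gen 2: crossing 2x4. Both 1&4? no. Sum: 0
Gen 3: crossing 4x2. Both 1&4? no. Sum: 0
Gen 4: crossing 1x3. Both 1&4? no. Sum: 0
Gen 5: crossing 3x1. Both 1&4? no. Sum: 0
Gen 6: crossing 3x2. Both 1&4? no. Sum: 0
Gen 7: crossing 1x2. Both 1&4? no. Sum: 0
Gen 8: crossing 2x1. Both 1&4? no. Sum: 0
Gen 9: crossing 2x3. Both 1&4? no. Sum: 0
Gen 10: crossing 3x2. Both 1&4? no. Sum: 0

Answer: 0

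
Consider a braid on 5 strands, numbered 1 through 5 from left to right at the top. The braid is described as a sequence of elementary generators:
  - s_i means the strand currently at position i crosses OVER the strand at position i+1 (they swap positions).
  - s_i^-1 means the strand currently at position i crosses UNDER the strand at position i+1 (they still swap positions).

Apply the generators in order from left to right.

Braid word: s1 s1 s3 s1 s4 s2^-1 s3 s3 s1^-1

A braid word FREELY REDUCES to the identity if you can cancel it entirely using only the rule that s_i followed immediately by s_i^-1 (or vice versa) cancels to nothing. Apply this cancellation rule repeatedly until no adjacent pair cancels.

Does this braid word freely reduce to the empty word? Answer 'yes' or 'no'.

Answer: no

Derivation:
Gen 1 (s1): push. Stack: [s1]
Gen 2 (s1): push. Stack: [s1 s1]
Gen 3 (s3): push. Stack: [s1 s1 s3]
Gen 4 (s1): push. Stack: [s1 s1 s3 s1]
Gen 5 (s4): push. Stack: [s1 s1 s3 s1 s4]
Gen 6 (s2^-1): push. Stack: [s1 s1 s3 s1 s4 s2^-1]
Gen 7 (s3): push. Stack: [s1 s1 s3 s1 s4 s2^-1 s3]
Gen 8 (s3): push. Stack: [s1 s1 s3 s1 s4 s2^-1 s3 s3]
Gen 9 (s1^-1): push. Stack: [s1 s1 s3 s1 s4 s2^-1 s3 s3 s1^-1]
Reduced word: s1 s1 s3 s1 s4 s2^-1 s3 s3 s1^-1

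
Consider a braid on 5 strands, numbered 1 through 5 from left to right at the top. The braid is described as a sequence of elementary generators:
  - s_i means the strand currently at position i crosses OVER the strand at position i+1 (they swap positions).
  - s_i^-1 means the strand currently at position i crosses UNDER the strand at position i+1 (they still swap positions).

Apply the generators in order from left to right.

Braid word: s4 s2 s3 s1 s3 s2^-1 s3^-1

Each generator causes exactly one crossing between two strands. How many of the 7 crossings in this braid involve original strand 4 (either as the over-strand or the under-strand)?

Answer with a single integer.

Gen 1: crossing 4x5. Involves strand 4? yes. Count so far: 1
Gen 2: crossing 2x3. Involves strand 4? no. Count so far: 1
Gen 3: crossing 2x5. Involves strand 4? no. Count so far: 1
Gen 4: crossing 1x3. Involves strand 4? no. Count so far: 1
Gen 5: crossing 5x2. Involves strand 4? no. Count so far: 1
Gen 6: crossing 1x2. Involves strand 4? no. Count so far: 1
Gen 7: crossing 1x5. Involves strand 4? no. Count so far: 1

Answer: 1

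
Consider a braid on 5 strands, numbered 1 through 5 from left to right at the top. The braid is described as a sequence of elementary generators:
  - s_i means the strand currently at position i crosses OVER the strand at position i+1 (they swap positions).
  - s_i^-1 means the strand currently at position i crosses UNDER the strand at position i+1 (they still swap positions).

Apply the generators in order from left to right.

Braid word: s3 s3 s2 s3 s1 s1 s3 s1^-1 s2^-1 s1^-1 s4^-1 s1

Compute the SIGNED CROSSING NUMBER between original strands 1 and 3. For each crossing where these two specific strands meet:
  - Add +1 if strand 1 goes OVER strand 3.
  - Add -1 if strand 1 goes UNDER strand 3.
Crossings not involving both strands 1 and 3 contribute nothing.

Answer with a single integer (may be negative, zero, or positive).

Answer: -1

Derivation:
Gen 1: crossing 3x4. Both 1&3? no. Sum: 0
Gen 2: crossing 4x3. Both 1&3? no. Sum: 0
Gen 3: crossing 2x3. Both 1&3? no. Sum: 0
Gen 4: crossing 2x4. Both 1&3? no. Sum: 0
Gen 5: 1 over 3. Both 1&3? yes. Contrib: +1. Sum: 1
Gen 6: 3 over 1. Both 1&3? yes. Contrib: -1. Sum: 0
Gen 7: crossing 4x2. Both 1&3? no. Sum: 0
Gen 8: 1 under 3. Both 1&3? yes. Contrib: -1. Sum: -1
Gen 9: crossing 1x2. Both 1&3? no. Sum: -1
Gen 10: crossing 3x2. Both 1&3? no. Sum: -1
Gen 11: crossing 4x5. Both 1&3? no. Sum: -1
Gen 12: crossing 2x3. Both 1&3? no. Sum: -1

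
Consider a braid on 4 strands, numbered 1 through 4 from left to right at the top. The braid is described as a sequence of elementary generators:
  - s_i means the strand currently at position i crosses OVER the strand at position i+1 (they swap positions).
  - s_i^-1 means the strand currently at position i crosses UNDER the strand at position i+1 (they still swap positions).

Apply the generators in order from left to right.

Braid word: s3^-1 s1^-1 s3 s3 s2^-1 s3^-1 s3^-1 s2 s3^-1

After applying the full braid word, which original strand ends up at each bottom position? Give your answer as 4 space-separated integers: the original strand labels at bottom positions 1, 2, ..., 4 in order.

Gen 1 (s3^-1): strand 3 crosses under strand 4. Perm now: [1 2 4 3]
Gen 2 (s1^-1): strand 1 crosses under strand 2. Perm now: [2 1 4 3]
Gen 3 (s3): strand 4 crosses over strand 3. Perm now: [2 1 3 4]
Gen 4 (s3): strand 3 crosses over strand 4. Perm now: [2 1 4 3]
Gen 5 (s2^-1): strand 1 crosses under strand 4. Perm now: [2 4 1 3]
Gen 6 (s3^-1): strand 1 crosses under strand 3. Perm now: [2 4 3 1]
Gen 7 (s3^-1): strand 3 crosses under strand 1. Perm now: [2 4 1 3]
Gen 8 (s2): strand 4 crosses over strand 1. Perm now: [2 1 4 3]
Gen 9 (s3^-1): strand 4 crosses under strand 3. Perm now: [2 1 3 4]

Answer: 2 1 3 4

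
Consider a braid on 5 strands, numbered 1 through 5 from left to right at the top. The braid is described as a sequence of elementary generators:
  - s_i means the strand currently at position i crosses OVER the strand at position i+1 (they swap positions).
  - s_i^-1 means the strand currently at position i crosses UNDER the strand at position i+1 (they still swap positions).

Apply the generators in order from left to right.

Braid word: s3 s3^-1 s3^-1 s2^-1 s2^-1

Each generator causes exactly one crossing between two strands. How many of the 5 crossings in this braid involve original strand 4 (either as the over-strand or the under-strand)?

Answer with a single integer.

Gen 1: crossing 3x4. Involves strand 4? yes. Count so far: 1
Gen 2: crossing 4x3. Involves strand 4? yes. Count so far: 2
Gen 3: crossing 3x4. Involves strand 4? yes. Count so far: 3
Gen 4: crossing 2x4. Involves strand 4? yes. Count so far: 4
Gen 5: crossing 4x2. Involves strand 4? yes. Count so far: 5

Answer: 5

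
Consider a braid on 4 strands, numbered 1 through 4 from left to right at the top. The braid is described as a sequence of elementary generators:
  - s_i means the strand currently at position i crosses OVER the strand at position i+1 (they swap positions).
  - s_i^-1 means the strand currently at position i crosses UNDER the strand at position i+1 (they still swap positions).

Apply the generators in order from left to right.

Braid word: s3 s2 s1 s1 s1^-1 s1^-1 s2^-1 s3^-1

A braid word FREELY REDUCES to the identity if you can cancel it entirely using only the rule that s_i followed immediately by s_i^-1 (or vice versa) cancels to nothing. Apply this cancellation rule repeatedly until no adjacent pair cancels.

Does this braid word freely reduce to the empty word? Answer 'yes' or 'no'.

Gen 1 (s3): push. Stack: [s3]
Gen 2 (s2): push. Stack: [s3 s2]
Gen 3 (s1): push. Stack: [s3 s2 s1]
Gen 4 (s1): push. Stack: [s3 s2 s1 s1]
Gen 5 (s1^-1): cancels prior s1. Stack: [s3 s2 s1]
Gen 6 (s1^-1): cancels prior s1. Stack: [s3 s2]
Gen 7 (s2^-1): cancels prior s2. Stack: [s3]
Gen 8 (s3^-1): cancels prior s3. Stack: []
Reduced word: (empty)

Answer: yes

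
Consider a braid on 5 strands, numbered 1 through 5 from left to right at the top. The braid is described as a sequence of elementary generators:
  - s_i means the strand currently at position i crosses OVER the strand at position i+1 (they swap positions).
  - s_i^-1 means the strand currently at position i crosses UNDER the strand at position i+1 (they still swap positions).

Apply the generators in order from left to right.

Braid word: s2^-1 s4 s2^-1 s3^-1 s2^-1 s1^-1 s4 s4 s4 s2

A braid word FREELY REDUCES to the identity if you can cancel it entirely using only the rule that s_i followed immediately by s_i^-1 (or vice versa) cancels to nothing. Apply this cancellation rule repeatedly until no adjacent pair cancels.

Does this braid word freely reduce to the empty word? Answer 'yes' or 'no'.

Answer: no

Derivation:
Gen 1 (s2^-1): push. Stack: [s2^-1]
Gen 2 (s4): push. Stack: [s2^-1 s4]
Gen 3 (s2^-1): push. Stack: [s2^-1 s4 s2^-1]
Gen 4 (s3^-1): push. Stack: [s2^-1 s4 s2^-1 s3^-1]
Gen 5 (s2^-1): push. Stack: [s2^-1 s4 s2^-1 s3^-1 s2^-1]
Gen 6 (s1^-1): push. Stack: [s2^-1 s4 s2^-1 s3^-1 s2^-1 s1^-1]
Gen 7 (s4): push. Stack: [s2^-1 s4 s2^-1 s3^-1 s2^-1 s1^-1 s4]
Gen 8 (s4): push. Stack: [s2^-1 s4 s2^-1 s3^-1 s2^-1 s1^-1 s4 s4]
Gen 9 (s4): push. Stack: [s2^-1 s4 s2^-1 s3^-1 s2^-1 s1^-1 s4 s4 s4]
Gen 10 (s2): push. Stack: [s2^-1 s4 s2^-1 s3^-1 s2^-1 s1^-1 s4 s4 s4 s2]
Reduced word: s2^-1 s4 s2^-1 s3^-1 s2^-1 s1^-1 s4 s4 s4 s2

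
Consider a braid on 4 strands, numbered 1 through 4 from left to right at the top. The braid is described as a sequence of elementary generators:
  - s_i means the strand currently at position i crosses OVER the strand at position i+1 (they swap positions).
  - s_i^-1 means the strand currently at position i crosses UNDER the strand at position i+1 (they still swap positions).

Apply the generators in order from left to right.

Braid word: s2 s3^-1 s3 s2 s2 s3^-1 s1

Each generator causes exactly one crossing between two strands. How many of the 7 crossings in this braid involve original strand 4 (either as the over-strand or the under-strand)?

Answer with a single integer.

Gen 1: crossing 2x3. Involves strand 4? no. Count so far: 0
Gen 2: crossing 2x4. Involves strand 4? yes. Count so far: 1
Gen 3: crossing 4x2. Involves strand 4? yes. Count so far: 2
Gen 4: crossing 3x2. Involves strand 4? no. Count so far: 2
Gen 5: crossing 2x3. Involves strand 4? no. Count so far: 2
Gen 6: crossing 2x4. Involves strand 4? yes. Count so far: 3
Gen 7: crossing 1x3. Involves strand 4? no. Count so far: 3

Answer: 3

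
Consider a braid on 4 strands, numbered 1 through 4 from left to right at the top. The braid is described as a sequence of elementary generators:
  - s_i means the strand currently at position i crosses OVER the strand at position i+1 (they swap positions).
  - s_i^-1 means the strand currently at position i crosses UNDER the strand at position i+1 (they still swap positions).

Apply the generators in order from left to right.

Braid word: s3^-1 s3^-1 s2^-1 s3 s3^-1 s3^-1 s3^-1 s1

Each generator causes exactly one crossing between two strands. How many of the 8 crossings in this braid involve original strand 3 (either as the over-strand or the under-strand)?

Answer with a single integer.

Answer: 4

Derivation:
Gen 1: crossing 3x4. Involves strand 3? yes. Count so far: 1
Gen 2: crossing 4x3. Involves strand 3? yes. Count so far: 2
Gen 3: crossing 2x3. Involves strand 3? yes. Count so far: 3
Gen 4: crossing 2x4. Involves strand 3? no. Count so far: 3
Gen 5: crossing 4x2. Involves strand 3? no. Count so far: 3
Gen 6: crossing 2x4. Involves strand 3? no. Count so far: 3
Gen 7: crossing 4x2. Involves strand 3? no. Count so far: 3
Gen 8: crossing 1x3. Involves strand 3? yes. Count so far: 4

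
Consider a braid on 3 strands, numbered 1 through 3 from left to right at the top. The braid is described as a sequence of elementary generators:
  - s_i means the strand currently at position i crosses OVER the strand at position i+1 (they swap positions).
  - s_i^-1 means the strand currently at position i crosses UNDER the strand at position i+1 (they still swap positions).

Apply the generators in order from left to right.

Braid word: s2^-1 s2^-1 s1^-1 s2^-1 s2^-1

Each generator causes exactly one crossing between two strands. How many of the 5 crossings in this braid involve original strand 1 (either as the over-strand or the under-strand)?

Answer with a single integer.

Gen 1: crossing 2x3. Involves strand 1? no. Count so far: 0
Gen 2: crossing 3x2. Involves strand 1? no. Count so far: 0
Gen 3: crossing 1x2. Involves strand 1? yes. Count so far: 1
Gen 4: crossing 1x3. Involves strand 1? yes. Count so far: 2
Gen 5: crossing 3x1. Involves strand 1? yes. Count so far: 3

Answer: 3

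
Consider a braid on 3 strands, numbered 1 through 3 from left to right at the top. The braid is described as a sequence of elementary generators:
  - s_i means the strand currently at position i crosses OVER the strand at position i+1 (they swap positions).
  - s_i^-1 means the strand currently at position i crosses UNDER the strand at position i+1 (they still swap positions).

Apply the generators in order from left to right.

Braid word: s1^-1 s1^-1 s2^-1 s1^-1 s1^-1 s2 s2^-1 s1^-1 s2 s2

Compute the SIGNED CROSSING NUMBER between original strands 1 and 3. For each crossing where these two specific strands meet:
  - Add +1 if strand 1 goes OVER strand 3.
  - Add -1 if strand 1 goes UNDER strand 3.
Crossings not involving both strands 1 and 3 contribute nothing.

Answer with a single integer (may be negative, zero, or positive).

Gen 1: crossing 1x2. Both 1&3? no. Sum: 0
Gen 2: crossing 2x1. Both 1&3? no. Sum: 0
Gen 3: crossing 2x3. Both 1&3? no. Sum: 0
Gen 4: 1 under 3. Both 1&3? yes. Contrib: -1. Sum: -1
Gen 5: 3 under 1. Both 1&3? yes. Contrib: +1. Sum: 0
Gen 6: crossing 3x2. Both 1&3? no. Sum: 0
Gen 7: crossing 2x3. Both 1&3? no. Sum: 0
Gen 8: 1 under 3. Both 1&3? yes. Contrib: -1. Sum: -1
Gen 9: crossing 1x2. Both 1&3? no. Sum: -1
Gen 10: crossing 2x1. Both 1&3? no. Sum: -1

Answer: -1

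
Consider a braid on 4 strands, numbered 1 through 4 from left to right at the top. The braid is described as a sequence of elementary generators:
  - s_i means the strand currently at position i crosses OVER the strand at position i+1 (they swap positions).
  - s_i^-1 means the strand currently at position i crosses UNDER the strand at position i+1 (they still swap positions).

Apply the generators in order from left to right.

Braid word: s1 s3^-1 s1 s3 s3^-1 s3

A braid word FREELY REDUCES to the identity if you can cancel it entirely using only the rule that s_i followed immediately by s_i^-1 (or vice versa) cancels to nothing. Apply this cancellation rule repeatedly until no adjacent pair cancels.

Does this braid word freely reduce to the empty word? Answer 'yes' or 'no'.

Gen 1 (s1): push. Stack: [s1]
Gen 2 (s3^-1): push. Stack: [s1 s3^-1]
Gen 3 (s1): push. Stack: [s1 s3^-1 s1]
Gen 4 (s3): push. Stack: [s1 s3^-1 s1 s3]
Gen 5 (s3^-1): cancels prior s3. Stack: [s1 s3^-1 s1]
Gen 6 (s3): push. Stack: [s1 s3^-1 s1 s3]
Reduced word: s1 s3^-1 s1 s3

Answer: no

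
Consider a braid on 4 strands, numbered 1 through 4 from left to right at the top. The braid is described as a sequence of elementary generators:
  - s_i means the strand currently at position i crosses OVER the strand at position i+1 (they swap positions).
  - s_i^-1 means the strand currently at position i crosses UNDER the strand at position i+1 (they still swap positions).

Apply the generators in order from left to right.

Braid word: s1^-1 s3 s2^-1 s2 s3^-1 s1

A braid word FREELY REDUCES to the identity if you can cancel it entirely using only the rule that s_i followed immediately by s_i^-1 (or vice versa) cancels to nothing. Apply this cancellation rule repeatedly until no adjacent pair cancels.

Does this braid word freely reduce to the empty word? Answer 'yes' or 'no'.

Gen 1 (s1^-1): push. Stack: [s1^-1]
Gen 2 (s3): push. Stack: [s1^-1 s3]
Gen 3 (s2^-1): push. Stack: [s1^-1 s3 s2^-1]
Gen 4 (s2): cancels prior s2^-1. Stack: [s1^-1 s3]
Gen 5 (s3^-1): cancels prior s3. Stack: [s1^-1]
Gen 6 (s1): cancels prior s1^-1. Stack: []
Reduced word: (empty)

Answer: yes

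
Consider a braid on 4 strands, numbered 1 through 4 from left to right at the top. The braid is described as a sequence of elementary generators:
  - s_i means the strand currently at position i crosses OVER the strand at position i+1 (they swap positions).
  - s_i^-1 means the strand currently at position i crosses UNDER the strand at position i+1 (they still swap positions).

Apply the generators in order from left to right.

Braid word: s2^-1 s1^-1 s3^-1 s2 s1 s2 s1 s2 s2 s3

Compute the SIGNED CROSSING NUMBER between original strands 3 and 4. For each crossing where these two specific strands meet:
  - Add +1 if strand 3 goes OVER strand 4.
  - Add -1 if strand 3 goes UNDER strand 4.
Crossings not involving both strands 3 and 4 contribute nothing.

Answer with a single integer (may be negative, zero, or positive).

Gen 1: crossing 2x3. Both 3&4? no. Sum: 0
Gen 2: crossing 1x3. Both 3&4? no. Sum: 0
Gen 3: crossing 2x4. Both 3&4? no. Sum: 0
Gen 4: crossing 1x4. Both 3&4? no. Sum: 0
Gen 5: 3 over 4. Both 3&4? yes. Contrib: +1. Sum: 1
Gen 6: crossing 3x1. Both 3&4? no. Sum: 1
Gen 7: crossing 4x1. Both 3&4? no. Sum: 1
Gen 8: 4 over 3. Both 3&4? yes. Contrib: -1. Sum: 0
Gen 9: 3 over 4. Both 3&4? yes. Contrib: +1. Sum: 1
Gen 10: crossing 3x2. Both 3&4? no. Sum: 1

Answer: 1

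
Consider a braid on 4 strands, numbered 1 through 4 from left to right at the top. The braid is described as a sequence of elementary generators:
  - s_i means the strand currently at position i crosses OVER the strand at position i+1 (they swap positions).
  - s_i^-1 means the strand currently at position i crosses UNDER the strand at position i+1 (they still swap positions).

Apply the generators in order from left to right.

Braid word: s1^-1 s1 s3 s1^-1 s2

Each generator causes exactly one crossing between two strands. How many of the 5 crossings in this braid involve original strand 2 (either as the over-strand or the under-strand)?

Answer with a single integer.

Answer: 3

Derivation:
Gen 1: crossing 1x2. Involves strand 2? yes. Count so far: 1
Gen 2: crossing 2x1. Involves strand 2? yes. Count so far: 2
Gen 3: crossing 3x4. Involves strand 2? no. Count so far: 2
Gen 4: crossing 1x2. Involves strand 2? yes. Count so far: 3
Gen 5: crossing 1x4. Involves strand 2? no. Count so far: 3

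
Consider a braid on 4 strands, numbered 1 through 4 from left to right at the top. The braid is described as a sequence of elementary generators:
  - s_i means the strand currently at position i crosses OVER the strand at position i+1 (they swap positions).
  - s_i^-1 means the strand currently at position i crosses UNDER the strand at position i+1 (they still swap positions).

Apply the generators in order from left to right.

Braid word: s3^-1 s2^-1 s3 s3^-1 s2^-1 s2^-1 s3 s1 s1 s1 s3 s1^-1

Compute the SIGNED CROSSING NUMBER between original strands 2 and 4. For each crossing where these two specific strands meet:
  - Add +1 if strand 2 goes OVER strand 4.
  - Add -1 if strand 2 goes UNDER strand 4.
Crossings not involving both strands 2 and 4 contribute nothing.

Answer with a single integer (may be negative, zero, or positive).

Answer: -1

Derivation:
Gen 1: crossing 3x4. Both 2&4? no. Sum: 0
Gen 2: 2 under 4. Both 2&4? yes. Contrib: -1. Sum: -1
Gen 3: crossing 2x3. Both 2&4? no. Sum: -1
Gen 4: crossing 3x2. Both 2&4? no. Sum: -1
Gen 5: 4 under 2. Both 2&4? yes. Contrib: +1. Sum: 0
Gen 6: 2 under 4. Both 2&4? yes. Contrib: -1. Sum: -1
Gen 7: crossing 2x3. Both 2&4? no. Sum: -1
Gen 8: crossing 1x4. Both 2&4? no. Sum: -1
Gen 9: crossing 4x1. Both 2&4? no. Sum: -1
Gen 10: crossing 1x4. Both 2&4? no. Sum: -1
Gen 11: crossing 3x2. Both 2&4? no. Sum: -1
Gen 12: crossing 4x1. Both 2&4? no. Sum: -1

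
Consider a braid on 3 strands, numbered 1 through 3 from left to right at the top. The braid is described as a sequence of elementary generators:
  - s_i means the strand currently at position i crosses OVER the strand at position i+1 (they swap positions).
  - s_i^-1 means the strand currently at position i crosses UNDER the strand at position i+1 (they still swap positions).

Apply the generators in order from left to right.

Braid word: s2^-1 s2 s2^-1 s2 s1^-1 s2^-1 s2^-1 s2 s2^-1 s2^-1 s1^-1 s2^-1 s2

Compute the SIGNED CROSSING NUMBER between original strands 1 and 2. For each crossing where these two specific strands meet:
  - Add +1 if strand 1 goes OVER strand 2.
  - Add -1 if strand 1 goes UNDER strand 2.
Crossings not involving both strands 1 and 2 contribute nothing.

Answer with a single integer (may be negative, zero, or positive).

Answer: 1

Derivation:
Gen 1: crossing 2x3. Both 1&2? no. Sum: 0
Gen 2: crossing 3x2. Both 1&2? no. Sum: 0
Gen 3: crossing 2x3. Both 1&2? no. Sum: 0
Gen 4: crossing 3x2. Both 1&2? no. Sum: 0
Gen 5: 1 under 2. Both 1&2? yes. Contrib: -1. Sum: -1
Gen 6: crossing 1x3. Both 1&2? no. Sum: -1
Gen 7: crossing 3x1. Both 1&2? no. Sum: -1
Gen 8: crossing 1x3. Both 1&2? no. Sum: -1
Gen 9: crossing 3x1. Both 1&2? no. Sum: -1
Gen 10: crossing 1x3. Both 1&2? no. Sum: -1
Gen 11: crossing 2x3. Both 1&2? no. Sum: -1
Gen 12: 2 under 1. Both 1&2? yes. Contrib: +1. Sum: 0
Gen 13: 1 over 2. Both 1&2? yes. Contrib: +1. Sum: 1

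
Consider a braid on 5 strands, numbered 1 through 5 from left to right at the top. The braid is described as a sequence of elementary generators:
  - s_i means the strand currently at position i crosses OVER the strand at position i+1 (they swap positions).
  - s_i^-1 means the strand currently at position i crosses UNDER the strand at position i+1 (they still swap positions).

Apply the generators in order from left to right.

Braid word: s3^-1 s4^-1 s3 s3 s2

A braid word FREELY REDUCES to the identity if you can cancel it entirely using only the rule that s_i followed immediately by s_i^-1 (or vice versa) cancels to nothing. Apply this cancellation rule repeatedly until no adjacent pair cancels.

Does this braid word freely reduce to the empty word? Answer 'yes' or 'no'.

Answer: no

Derivation:
Gen 1 (s3^-1): push. Stack: [s3^-1]
Gen 2 (s4^-1): push. Stack: [s3^-1 s4^-1]
Gen 3 (s3): push. Stack: [s3^-1 s4^-1 s3]
Gen 4 (s3): push. Stack: [s3^-1 s4^-1 s3 s3]
Gen 5 (s2): push. Stack: [s3^-1 s4^-1 s3 s3 s2]
Reduced word: s3^-1 s4^-1 s3 s3 s2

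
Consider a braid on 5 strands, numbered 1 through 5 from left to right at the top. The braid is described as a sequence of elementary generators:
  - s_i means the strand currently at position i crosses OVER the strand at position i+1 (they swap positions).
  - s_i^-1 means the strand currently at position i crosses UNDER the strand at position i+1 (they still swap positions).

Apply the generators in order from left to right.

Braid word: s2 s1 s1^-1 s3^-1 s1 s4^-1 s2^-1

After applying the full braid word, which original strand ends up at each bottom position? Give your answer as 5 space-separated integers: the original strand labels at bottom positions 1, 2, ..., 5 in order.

Gen 1 (s2): strand 2 crosses over strand 3. Perm now: [1 3 2 4 5]
Gen 2 (s1): strand 1 crosses over strand 3. Perm now: [3 1 2 4 5]
Gen 3 (s1^-1): strand 3 crosses under strand 1. Perm now: [1 3 2 4 5]
Gen 4 (s3^-1): strand 2 crosses under strand 4. Perm now: [1 3 4 2 5]
Gen 5 (s1): strand 1 crosses over strand 3. Perm now: [3 1 4 2 5]
Gen 6 (s4^-1): strand 2 crosses under strand 5. Perm now: [3 1 4 5 2]
Gen 7 (s2^-1): strand 1 crosses under strand 4. Perm now: [3 4 1 5 2]

Answer: 3 4 1 5 2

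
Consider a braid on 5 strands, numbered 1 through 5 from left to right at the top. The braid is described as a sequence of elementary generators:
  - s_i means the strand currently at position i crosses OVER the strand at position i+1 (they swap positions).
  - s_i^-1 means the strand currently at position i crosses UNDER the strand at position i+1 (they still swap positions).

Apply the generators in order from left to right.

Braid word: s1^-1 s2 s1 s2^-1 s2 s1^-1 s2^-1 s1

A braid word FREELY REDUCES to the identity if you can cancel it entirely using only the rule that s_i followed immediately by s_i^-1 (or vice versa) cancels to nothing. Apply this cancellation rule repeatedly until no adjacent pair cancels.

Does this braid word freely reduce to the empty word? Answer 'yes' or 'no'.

Gen 1 (s1^-1): push. Stack: [s1^-1]
Gen 2 (s2): push. Stack: [s1^-1 s2]
Gen 3 (s1): push. Stack: [s1^-1 s2 s1]
Gen 4 (s2^-1): push. Stack: [s1^-1 s2 s1 s2^-1]
Gen 5 (s2): cancels prior s2^-1. Stack: [s1^-1 s2 s1]
Gen 6 (s1^-1): cancels prior s1. Stack: [s1^-1 s2]
Gen 7 (s2^-1): cancels prior s2. Stack: [s1^-1]
Gen 8 (s1): cancels prior s1^-1. Stack: []
Reduced word: (empty)

Answer: yes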